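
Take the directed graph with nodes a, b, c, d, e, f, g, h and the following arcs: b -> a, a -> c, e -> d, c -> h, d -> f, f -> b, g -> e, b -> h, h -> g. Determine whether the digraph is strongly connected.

From b we can reach every vertex (a, b, c, d, e, f, g, h), and every vertex can reach b (a, b, c, d, e, f, g, h). So the whole graph is one strongly connected component.

Yes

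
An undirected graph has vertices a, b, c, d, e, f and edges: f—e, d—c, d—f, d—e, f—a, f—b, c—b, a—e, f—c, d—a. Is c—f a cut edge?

After removing c—f, the path c-d-f still connects them, so the edge is not a bridge.

No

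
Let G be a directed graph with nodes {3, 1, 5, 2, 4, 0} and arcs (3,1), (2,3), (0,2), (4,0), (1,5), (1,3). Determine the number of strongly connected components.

5

{1, 3} are all mutually reachable — one SCC of size 2.
{4} is an SCC by itself.
{2} is an SCC by itself.
{0} is an SCC by itself.
{5} is an SCC by itself.
That gives 5 strongly connected components.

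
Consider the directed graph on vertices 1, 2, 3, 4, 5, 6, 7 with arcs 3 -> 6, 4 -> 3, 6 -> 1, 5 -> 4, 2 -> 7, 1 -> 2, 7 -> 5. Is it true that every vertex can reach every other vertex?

Yes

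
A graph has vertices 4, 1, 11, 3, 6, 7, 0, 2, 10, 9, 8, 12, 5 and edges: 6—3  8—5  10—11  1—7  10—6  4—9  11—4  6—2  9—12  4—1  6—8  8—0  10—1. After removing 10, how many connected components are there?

2

With 10 gone, the remaining components are: {0, 2, 3, 5, 6, 8}; {1, 4, 7, 9, 11, 12}.
That is 2 components.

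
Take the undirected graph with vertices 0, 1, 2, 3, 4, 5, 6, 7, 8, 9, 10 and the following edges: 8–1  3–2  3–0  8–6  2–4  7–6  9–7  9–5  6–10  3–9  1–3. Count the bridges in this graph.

5

The edges on the cycle 8-1-3-9-7-6-8 are not bridges since each lies on that cycle.
But removing 2–3 disconnects 2 from 3; removing 2–4 disconnects 2 from 4; removing 5–9 disconnects 5 from 9; removing 6–10 disconnects 6 from 10 — these are bridges.
In total 5 edges are bridges.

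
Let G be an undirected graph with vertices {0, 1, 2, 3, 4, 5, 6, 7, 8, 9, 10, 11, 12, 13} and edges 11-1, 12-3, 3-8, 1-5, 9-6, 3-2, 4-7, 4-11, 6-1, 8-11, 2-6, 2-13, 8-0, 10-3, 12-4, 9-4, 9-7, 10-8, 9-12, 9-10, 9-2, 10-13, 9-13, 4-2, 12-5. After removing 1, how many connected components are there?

1

With 1 gone, the remaining components are: {0, 2, 3, 4, 5, 6, 7, 8, 9, 10, 11, 12, 13}.
That is 1 component.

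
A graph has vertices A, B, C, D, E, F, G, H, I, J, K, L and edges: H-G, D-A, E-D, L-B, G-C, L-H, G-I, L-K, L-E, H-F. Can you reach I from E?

Yes

From E we can reach A, B, C, D, E, F, G, H, I, K, L, which includes I.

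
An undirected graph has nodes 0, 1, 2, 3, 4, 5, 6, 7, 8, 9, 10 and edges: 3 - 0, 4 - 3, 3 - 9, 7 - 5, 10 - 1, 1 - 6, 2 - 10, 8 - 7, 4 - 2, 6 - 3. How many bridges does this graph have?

4

The edges on the cycle 4-2-10-1-6-3-4 are not bridges since each lies on that cycle.
But removing 8 - 7 disconnects 8 from 7; removing 3 - 0 disconnects 3 from 0; removing 7 - 5 disconnects 7 from 5; removing 3 - 9 disconnects 3 from 9 — these are bridges.
That makes 4 bridges.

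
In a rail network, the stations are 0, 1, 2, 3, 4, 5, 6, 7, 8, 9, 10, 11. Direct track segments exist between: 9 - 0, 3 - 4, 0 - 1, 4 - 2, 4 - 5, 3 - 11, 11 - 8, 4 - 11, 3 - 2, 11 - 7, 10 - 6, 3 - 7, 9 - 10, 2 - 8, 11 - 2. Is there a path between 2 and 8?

From 2 we can reach 2, 3, 4, 5, 7, 8, 11, which includes 8.

Yes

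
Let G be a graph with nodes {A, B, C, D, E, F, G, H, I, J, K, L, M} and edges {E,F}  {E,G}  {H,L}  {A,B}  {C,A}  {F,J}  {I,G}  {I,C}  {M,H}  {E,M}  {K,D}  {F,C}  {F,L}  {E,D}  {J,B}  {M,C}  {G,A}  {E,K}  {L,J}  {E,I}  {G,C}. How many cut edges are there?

0

The edges on the cycle E-K-D-E are not bridges since each lies on that cycle.
Every edge lies on some cycle, so there are no bridges.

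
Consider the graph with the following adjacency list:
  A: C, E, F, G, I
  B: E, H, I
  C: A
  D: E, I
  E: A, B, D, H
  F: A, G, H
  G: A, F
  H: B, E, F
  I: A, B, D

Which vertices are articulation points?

A

Removing A increases the component count from 1 to 2, so A is a cut vertex.
By contrast removing B leaves 1 component; it is not a cut vertex. No other vertex is a cut vertex either.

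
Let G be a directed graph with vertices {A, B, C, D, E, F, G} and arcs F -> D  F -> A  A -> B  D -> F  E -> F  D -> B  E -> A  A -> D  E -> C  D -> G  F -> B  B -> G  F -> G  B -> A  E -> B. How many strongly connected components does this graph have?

{A, B, D, F} are all mutually reachable — one SCC of size 4.
{G} is an SCC by itself.
{C} is an SCC by itself.
{E} is an SCC by itself.
That gives 4 strongly connected components.

4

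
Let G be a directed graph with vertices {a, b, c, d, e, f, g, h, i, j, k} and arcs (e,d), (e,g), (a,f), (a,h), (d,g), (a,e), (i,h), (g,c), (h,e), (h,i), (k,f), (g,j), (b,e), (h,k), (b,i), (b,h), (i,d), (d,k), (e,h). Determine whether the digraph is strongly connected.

There is no directed path from d to i, so the graph is not strongly connected.

No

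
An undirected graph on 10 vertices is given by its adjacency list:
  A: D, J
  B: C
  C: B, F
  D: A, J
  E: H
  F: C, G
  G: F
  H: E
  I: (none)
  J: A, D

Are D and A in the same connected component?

Yes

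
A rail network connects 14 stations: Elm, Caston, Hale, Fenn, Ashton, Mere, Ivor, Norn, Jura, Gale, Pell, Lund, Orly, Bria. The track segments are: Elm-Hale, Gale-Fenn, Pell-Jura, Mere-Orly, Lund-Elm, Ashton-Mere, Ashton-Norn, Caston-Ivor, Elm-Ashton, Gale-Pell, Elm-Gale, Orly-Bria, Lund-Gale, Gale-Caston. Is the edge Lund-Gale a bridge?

No

After removing Lund-Gale, the path Lund-Elm-Gale still connects them, so the edge is not a bridge.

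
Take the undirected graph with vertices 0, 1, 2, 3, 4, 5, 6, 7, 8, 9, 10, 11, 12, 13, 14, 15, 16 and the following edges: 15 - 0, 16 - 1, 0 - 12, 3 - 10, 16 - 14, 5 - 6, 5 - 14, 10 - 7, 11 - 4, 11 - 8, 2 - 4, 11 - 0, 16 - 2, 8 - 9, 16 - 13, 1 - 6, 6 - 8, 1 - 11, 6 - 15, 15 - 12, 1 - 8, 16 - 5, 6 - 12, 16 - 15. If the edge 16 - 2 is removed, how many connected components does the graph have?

2

16 and 2 are still connected via 16-1-11-4-2, so the component count stays at 2.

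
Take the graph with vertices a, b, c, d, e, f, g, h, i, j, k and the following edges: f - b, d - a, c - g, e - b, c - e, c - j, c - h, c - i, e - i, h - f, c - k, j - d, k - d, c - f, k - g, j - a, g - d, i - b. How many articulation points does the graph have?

Removing c increases the component count from 1 to 2, so c is a cut vertex.
By contrast removing g leaves 1 component; it is not a cut vertex. No other vertex is a cut vertex either.

1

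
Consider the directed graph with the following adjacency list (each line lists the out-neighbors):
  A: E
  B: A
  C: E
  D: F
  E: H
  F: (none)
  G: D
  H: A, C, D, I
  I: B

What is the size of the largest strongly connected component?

6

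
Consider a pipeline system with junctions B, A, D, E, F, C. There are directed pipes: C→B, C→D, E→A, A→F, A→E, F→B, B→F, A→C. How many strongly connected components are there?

4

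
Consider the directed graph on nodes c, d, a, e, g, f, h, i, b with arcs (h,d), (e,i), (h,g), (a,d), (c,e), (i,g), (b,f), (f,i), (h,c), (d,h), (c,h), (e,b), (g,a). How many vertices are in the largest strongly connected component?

{a, b, c, d, e, f, g, h, i} are all mutually reachable — one SCC of size 9.
The largest has 9 vertices.

9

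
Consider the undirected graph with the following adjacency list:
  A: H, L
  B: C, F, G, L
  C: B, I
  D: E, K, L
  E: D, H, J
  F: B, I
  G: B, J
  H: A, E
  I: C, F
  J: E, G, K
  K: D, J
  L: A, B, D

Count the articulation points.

1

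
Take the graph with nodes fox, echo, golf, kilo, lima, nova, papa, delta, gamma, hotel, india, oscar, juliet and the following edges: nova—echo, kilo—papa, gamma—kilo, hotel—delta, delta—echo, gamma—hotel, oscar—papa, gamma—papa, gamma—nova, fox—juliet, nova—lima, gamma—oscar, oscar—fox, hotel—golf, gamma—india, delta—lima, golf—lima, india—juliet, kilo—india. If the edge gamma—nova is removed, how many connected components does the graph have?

1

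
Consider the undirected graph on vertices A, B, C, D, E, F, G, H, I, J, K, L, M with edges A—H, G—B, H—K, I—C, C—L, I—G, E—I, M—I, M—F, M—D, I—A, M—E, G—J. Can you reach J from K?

Yes

From K we can reach A, B, C, D, E, F, G, H, I, J, K, L, M, which includes J.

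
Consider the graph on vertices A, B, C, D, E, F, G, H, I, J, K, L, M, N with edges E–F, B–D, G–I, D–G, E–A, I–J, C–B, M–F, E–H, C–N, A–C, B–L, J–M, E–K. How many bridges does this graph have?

The edges on the cycle E-A-C-B-D-G-I-J-M-F-E are not bridges since each lies on that cycle.
But removing L–B disconnects L from B; removing C–N disconnects C from N; removing E–H disconnects E from H; removing E–K disconnects E from K — these are bridges.
That makes 4 bridges.

4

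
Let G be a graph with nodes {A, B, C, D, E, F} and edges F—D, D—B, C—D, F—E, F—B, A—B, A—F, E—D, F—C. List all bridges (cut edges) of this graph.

none

The edges on the cycle F-C-D-F are not bridges since each lies on that cycle.
Every edge lies on some cycle, so there are no bridges.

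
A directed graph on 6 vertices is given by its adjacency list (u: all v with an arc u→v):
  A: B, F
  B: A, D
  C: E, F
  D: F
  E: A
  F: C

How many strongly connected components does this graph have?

{A, B, C, D, E, F} are all mutually reachable — one SCC of size 6.
That gives 1 strongly connected component.

1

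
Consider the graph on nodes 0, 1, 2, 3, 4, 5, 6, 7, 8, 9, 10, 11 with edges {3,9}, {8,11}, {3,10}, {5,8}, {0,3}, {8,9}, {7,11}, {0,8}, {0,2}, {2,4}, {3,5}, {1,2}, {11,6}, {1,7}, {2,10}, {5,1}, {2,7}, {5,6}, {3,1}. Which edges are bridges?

2-4

The edges on the cycle 3-5-6-11-7-1-3 are not bridges since each lies on that cycle.
But removing 2 - 4 disconnects 2 from 4 — this is a bridge.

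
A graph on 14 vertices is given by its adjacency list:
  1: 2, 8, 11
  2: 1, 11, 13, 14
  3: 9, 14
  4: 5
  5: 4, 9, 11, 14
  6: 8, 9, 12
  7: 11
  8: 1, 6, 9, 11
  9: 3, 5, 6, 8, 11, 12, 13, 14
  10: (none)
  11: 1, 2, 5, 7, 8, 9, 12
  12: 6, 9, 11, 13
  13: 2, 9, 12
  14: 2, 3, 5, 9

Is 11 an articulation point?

Yes

Deleting 11 raises the number of components from 2 to 3, so 11 is a cut vertex.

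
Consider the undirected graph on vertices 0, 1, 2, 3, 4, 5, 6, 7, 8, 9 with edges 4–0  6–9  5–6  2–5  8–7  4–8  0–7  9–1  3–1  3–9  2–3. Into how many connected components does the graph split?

2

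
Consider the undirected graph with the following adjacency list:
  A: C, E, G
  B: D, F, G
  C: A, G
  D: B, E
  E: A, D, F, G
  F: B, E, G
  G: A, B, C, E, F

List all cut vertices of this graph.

Removing G, for instance, still leaves 1 component. No single vertex removal increases the component count — the graph has no articulation points.

none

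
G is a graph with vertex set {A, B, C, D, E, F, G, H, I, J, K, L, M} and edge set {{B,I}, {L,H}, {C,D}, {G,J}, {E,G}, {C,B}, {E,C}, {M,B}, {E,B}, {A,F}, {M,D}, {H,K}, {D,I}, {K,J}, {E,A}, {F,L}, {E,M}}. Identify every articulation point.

Removing E increases the component count from 1 to 2, so E is a cut vertex.
By contrast removing L leaves 1 component; it is not a cut vertex. No other vertex is a cut vertex either.

E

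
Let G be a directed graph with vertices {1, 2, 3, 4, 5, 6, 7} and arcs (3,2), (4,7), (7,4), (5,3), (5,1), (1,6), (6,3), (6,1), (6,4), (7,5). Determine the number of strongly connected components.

{1, 4, 5, 6, 7} are all mutually reachable — one SCC of size 5.
{3} is an SCC by itself.
{2} is an SCC by itself.
That gives 3 strongly connected components.

3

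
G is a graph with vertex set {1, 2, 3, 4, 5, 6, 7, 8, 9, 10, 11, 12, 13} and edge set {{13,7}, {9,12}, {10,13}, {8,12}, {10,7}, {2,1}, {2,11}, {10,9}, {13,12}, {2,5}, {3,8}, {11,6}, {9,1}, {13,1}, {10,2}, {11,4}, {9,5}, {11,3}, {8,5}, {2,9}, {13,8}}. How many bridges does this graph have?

The edges on the cycle 10-2-9-10 are not bridges since each lies on that cycle.
But removing 11 - 4 disconnects 11 from 4; removing 6 - 11 disconnects 6 from 11 — these are bridges.
That makes 2 bridges.

2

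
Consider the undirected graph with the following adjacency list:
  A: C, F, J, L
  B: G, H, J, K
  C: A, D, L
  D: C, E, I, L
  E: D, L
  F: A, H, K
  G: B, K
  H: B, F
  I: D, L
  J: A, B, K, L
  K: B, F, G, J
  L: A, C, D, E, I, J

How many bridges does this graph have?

The edges on the cycle J-L-A-F-K-B-J are not bridges since each lies on that cycle.
Every edge lies on some cycle, so there are no bridges.

0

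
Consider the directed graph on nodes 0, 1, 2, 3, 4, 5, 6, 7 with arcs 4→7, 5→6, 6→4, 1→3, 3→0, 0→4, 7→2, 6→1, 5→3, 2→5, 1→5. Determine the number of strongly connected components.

1

{0, 1, 2, 3, 4, 5, 6, 7} are all mutually reachable — one SCC of size 8.
That gives 1 strongly connected component.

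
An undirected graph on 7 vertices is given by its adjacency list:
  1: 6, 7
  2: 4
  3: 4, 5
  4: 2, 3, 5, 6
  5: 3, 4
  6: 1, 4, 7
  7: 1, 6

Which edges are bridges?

2-4, 4-6

The edges on the cycle 4-5-3-4 are not bridges since each lies on that cycle.
But removing 4-6 disconnects 4 from 6; removing 2-4 disconnects 2 from 4 — these are bridges.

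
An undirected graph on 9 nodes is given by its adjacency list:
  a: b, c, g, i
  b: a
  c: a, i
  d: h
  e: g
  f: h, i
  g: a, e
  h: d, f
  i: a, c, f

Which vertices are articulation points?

Removing a increases the component count from 1 to 3, so a is a cut vertex.
Removing f increases the component count from 1 to 2, so f is a cut vertex.
Removing g increases the component count from 1 to 2, so g is a cut vertex.
Likewise h, i are cut vertices.
By contrast removing c leaves 1 component; it is not a cut vertex. No other vertex is a cut vertex either.

a, f, g, h, i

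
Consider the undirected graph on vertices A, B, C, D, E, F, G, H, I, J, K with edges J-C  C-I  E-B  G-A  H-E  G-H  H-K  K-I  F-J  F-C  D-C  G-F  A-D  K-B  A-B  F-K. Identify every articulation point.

none

Removing K, for instance, still leaves 1 component. No single vertex removal increases the component count — the graph has no articulation points.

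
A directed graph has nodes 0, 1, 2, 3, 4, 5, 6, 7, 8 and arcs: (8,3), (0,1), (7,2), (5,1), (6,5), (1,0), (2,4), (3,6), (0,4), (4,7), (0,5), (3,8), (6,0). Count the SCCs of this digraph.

4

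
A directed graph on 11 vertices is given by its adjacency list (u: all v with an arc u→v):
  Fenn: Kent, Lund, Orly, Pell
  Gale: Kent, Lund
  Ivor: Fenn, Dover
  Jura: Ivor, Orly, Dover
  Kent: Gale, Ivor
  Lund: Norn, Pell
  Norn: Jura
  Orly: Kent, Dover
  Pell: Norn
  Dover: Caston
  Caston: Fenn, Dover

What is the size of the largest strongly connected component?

{Fenn, Gale, Ivor, Jura, Kent, Lund, Norn, Orly, Pell, Dover, Caston} are all mutually reachable — one SCC of size 11.
The largest has 11 vertices.

11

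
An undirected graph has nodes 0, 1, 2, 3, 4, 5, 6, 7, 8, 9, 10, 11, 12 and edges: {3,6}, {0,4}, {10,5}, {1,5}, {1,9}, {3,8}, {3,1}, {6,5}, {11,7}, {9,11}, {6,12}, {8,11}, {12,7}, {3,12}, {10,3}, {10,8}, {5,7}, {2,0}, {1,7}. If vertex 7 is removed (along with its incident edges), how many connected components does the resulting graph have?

2

With 7 gone, the remaining components are: {0, 2, 4}; {1, 3, 5, 6, 8, 9, 10, 11, 12}.
That is 2 components.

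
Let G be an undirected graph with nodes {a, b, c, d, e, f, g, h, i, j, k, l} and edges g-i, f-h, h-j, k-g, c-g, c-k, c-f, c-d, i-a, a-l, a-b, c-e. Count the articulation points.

6

Removing a increases the component count from 1 to 3, so a is a cut vertex.
Removing c increases the component count from 1 to 4, so c is a cut vertex.
Removing f increases the component count from 1 to 2, so f is a cut vertex.
Likewise g, h, i are cut vertices.
By contrast removing l leaves 1 component; it is not a cut vertex. No other vertex is a cut vertex either.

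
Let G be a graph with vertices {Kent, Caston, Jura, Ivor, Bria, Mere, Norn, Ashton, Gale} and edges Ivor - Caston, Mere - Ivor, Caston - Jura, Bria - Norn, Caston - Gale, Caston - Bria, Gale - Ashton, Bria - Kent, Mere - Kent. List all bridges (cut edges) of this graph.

Ashton-Gale, Bria-Norn, Caston-Gale, Caston-Jura

The edges on the cycle Mere-Ivor-Caston-Bria-Kent-Mere are not bridges since each lies on that cycle.
But removing Ashton - Gale disconnects Ashton from Gale; removing Bria - Norn disconnects Bria from Norn; removing Caston - Jura disconnects Caston from Jura; removing Caston - Gale disconnects Caston from Gale — these are bridges.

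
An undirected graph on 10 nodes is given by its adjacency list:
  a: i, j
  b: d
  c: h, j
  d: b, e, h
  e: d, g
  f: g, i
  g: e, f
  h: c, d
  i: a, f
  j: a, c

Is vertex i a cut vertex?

No

Deleting i leaves 1 component (was 1) (its neighbors a, f remain connected to each other), so i is not a cut vertex.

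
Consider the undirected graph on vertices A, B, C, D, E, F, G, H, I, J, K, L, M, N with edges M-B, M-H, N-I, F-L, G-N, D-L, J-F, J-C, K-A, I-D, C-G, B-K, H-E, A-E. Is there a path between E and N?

No

The component containing E is {A, B, E, H, K, M}, and N is not in it.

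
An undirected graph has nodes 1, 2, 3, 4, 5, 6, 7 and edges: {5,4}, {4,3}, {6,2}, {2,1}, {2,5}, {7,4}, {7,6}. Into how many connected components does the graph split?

1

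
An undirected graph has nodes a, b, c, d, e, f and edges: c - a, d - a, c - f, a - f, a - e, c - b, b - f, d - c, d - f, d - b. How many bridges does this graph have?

1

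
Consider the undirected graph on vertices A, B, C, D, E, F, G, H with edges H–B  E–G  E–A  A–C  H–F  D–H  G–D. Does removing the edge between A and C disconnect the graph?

Removing A–C leaves no path between A and C: the component count goes from 1 to 2. So it is a bridge.

Yes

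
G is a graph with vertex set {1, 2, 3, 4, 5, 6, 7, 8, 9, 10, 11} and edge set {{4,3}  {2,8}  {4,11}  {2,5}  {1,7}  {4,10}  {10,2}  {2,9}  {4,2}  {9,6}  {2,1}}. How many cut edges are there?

8

The edges on the cycle 4-10-2-4 are not bridges since each lies on that cycle.
But removing 2—5 disconnects 2 from 5; removing 4—3 disconnects 4 from 3; removing 2—9 disconnects 2 from 9; removing 7—1 disconnects 7 from 1 — these are bridges.
In total 8 edges are bridges.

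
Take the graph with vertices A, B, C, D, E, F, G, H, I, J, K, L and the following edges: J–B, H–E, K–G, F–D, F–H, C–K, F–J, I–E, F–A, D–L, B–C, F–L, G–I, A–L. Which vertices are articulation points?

Removing F increases the component count from 1 to 2, so F is a cut vertex.
By contrast removing H leaves 1 component; it is not a cut vertex. No other vertex is a cut vertex either.

F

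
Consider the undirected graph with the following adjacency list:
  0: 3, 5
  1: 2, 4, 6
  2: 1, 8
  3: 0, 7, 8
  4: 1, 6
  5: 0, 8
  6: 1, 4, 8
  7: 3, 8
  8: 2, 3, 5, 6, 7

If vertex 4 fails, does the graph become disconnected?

Deleting 4 leaves 1 component (was 1) (its neighbors 1, 6 remain connected to each other), so 4 is not a cut vertex.

No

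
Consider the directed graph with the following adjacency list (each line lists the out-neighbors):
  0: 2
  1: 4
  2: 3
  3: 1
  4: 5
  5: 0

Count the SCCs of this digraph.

{0, 1, 2, 3, 4, 5} are all mutually reachable — one SCC of size 6.
That gives 1 strongly connected component.

1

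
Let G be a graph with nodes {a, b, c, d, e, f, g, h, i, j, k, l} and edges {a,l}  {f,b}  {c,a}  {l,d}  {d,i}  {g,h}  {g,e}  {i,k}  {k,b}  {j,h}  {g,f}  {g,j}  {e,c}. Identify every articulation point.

g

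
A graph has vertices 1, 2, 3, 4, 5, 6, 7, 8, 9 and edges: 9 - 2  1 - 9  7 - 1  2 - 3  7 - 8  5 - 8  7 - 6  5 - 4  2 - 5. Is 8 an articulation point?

Deleting 8 leaves 1 component (was 1) (its neighbors 5, 7 remain connected to each other), so 8 is not a cut vertex.

No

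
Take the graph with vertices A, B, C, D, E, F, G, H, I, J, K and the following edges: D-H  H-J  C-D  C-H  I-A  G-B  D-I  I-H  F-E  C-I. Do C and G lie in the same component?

No

The component containing C is {A, C, D, H, I, J}, and G is not in it.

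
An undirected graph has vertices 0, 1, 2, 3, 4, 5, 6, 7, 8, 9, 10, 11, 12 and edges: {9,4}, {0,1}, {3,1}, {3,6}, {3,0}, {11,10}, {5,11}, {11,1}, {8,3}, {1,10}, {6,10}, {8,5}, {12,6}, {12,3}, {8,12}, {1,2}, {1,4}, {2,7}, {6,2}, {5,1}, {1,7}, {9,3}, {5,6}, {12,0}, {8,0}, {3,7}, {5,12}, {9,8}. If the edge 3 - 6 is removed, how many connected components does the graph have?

3 and 6 are still connected via 3-12-6, so the component count stays at 1.

1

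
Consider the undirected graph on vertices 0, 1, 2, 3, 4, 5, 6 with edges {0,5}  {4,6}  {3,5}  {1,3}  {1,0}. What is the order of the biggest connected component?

4

2 is isolated — a component by itself.
Starting from 4 we can reach 4, 6. That is one component of size 2.
Starting from 0 we can reach 0, 1, 3, 5. That is one component of size 4.
The largest has 4 vertices.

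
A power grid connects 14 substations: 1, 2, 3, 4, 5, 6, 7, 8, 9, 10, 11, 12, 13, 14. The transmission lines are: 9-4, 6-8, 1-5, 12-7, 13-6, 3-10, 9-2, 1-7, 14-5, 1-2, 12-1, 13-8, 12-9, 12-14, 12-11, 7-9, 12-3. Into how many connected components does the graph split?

2

Starting from 6 we can reach 6, 8, 13. That is one component of size 3.
Starting from 1 we can reach 1, 2, 3, 4, 5, 7, 9, 10, 11, 12, 14. That is one component of size 11.
Total: 2 components.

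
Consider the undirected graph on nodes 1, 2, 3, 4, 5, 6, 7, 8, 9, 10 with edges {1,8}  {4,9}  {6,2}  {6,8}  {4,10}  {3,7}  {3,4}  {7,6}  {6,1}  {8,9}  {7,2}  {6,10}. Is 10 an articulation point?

No

Deleting 10 leaves 2 components (was 2), so 10 is not a cut vertex.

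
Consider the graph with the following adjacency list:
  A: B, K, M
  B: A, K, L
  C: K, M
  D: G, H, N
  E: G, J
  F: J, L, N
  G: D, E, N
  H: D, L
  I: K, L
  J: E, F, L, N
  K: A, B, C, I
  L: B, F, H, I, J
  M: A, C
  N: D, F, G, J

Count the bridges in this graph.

0

The edges on the cycle D-N-G-D are not bridges since each lies on that cycle.
Every edge lies on some cycle, so there are no bridges.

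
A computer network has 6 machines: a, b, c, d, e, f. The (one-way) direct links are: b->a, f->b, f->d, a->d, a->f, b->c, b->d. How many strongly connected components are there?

{a, b, f} are all mutually reachable — one SCC of size 3.
{e} is an SCC by itself.
{c} is an SCC by itself.
{d} is an SCC by itself.
That gives 4 strongly connected components.

4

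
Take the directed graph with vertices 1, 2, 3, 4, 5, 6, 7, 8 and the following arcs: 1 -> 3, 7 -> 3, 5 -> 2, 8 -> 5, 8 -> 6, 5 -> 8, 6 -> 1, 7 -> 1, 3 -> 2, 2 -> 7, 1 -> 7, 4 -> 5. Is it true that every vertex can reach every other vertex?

There is no directed path from 8 to 4, so the graph is not strongly connected.

No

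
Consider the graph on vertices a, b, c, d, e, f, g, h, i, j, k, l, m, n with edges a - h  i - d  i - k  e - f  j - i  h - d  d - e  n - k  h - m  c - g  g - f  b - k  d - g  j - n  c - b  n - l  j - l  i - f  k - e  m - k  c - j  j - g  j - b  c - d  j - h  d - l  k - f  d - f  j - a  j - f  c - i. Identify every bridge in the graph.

none

The edges on the cycle j-a-h-j are not bridges since each lies on that cycle.
Every edge lies on some cycle, so there are no bridges.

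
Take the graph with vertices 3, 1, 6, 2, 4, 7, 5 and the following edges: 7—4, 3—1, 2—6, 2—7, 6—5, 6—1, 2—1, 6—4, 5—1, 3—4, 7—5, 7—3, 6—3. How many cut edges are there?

The edges on the cycle 2-6-5-7-2 are not bridges since each lies on that cycle.
Every edge lies on some cycle, so there are no bridges.

0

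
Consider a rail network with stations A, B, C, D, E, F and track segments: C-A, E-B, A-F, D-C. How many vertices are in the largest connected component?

Starting from B we can reach B, E. That is one component of size 2.
Starting from A we can reach A, C, D, F. That is one component of size 4.
The largest has 4 vertices.

4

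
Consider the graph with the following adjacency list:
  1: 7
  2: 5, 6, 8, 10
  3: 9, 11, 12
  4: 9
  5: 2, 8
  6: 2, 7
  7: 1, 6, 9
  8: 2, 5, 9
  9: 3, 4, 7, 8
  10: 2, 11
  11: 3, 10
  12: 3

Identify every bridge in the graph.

The edges on the cycle 9-3-11-10-2-6-7-9 are not bridges since each lies on that cycle.
But removing 12-3 disconnects 12 from 3; removing 1-7 disconnects 1 from 7; removing 9-4 disconnects 9 from 4 — these are bridges.

1-7, 12-3, 4-9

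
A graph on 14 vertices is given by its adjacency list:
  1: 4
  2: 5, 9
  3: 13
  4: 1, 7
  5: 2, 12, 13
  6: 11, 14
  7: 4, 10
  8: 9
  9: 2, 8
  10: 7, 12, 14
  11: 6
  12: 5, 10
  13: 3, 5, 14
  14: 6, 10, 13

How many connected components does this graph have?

1

Starting from 1 we can reach 1, 2, 3, 4, 5, 6, 7, 8, 9, 10, 11, 12, 13, 14. That is one component of size 14.
Total: 1 component.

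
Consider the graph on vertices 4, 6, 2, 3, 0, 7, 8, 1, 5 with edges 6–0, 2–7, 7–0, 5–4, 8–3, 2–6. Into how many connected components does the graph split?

4

1 is isolated — a component by itself.
Starting from 3 we can reach 3, 8. That is one component of size 2.
Starting from 4 we can reach 4, 5. That is one component of size 2.
Starting from 0 we can reach 0, 2, 6, 7. That is one component of size 4.
Total: 4 components.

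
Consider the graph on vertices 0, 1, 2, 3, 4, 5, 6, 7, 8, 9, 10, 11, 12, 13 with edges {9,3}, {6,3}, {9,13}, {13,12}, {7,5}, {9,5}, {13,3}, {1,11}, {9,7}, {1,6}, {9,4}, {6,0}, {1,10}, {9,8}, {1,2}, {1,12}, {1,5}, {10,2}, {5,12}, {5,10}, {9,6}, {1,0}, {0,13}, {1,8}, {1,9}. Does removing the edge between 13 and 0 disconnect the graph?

No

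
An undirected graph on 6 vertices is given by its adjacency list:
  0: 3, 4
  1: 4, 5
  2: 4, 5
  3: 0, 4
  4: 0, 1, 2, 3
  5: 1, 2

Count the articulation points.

Removing 4 increases the component count from 1 to 2, so 4 is a cut vertex.
By contrast removing 1 leaves 1 component; it is not a cut vertex. No other vertex is a cut vertex either.

1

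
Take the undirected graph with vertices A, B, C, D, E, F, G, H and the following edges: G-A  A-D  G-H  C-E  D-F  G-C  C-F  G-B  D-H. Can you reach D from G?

From G we can reach A, B, C, D, E, F, G, H, which includes D.

Yes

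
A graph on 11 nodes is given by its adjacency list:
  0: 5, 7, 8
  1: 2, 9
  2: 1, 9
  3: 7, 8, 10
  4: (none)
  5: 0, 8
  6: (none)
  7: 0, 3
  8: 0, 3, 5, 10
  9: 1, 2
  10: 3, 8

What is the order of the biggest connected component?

6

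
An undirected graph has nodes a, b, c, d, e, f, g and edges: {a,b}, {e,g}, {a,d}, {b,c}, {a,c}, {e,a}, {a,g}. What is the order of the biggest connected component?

f is isolated — a component by itself.
Starting from a we can reach a, b, c, d, e, g. That is one component of size 6.
The largest has 6 vertices.

6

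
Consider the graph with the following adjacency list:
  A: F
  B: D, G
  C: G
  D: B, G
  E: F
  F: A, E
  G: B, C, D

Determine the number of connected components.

2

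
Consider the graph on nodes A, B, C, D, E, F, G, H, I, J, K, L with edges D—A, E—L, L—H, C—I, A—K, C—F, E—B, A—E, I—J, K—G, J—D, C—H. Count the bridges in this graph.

4

The edges on the cycle C-I-J-D-A-E-L-H-C are not bridges since each lies on that cycle.
But removing K—A disconnects K from A; removing C—F disconnects C from F; removing K—G disconnects K from G; removing B—E disconnects B from E — these are bridges.
That makes 4 bridges.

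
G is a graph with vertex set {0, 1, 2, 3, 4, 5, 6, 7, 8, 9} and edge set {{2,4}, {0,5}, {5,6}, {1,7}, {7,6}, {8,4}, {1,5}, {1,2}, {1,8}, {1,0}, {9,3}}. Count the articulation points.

1

Removing 1 increases the component count from 2 to 3, so 1 is a cut vertex.
By contrast removing 4 leaves 2 components; it is not a cut vertex. No other vertex is a cut vertex either.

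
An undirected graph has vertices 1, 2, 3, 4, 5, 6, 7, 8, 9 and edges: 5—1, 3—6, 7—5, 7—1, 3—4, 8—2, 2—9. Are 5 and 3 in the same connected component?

No

The component containing 5 is {1, 5, 7}, and 3 is not in it.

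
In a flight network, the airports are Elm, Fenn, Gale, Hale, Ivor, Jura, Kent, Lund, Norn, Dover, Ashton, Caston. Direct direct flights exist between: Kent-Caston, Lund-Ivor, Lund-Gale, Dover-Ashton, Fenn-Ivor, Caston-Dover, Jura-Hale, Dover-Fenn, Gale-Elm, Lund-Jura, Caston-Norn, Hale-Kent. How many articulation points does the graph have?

4

Removing Gale increases the component count from 1 to 2, so Gale is a cut vertex.
Removing Lund increases the component count from 1 to 2, so Lund is a cut vertex.
Removing Dover increases the component count from 1 to 2, so Dover is a cut vertex.
Likewise Caston is a cut vertex.
By contrast removing Elm leaves 1 component; it is not a cut vertex. No other vertex is a cut vertex either.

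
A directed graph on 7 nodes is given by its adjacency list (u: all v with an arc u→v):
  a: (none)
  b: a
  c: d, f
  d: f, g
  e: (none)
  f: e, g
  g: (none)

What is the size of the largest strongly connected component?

1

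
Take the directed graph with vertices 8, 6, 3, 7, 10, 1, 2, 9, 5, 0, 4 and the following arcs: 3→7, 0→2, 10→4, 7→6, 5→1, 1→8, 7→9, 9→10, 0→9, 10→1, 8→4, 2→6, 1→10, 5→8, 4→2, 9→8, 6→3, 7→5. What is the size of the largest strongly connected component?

{1, 2, 3, 4, 5, 6, 7, 8, 9, 10} are all mutually reachable — one SCC of size 10.
{0} is an SCC by itself.
The largest has 10 vertices.

10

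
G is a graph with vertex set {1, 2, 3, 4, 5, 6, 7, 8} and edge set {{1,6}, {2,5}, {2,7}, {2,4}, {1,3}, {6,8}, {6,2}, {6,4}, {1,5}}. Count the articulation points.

Removing 1 increases the component count from 1 to 2, so 1 is a cut vertex.
Removing 2 increases the component count from 1 to 2, so 2 is a cut vertex.
Removing 6 increases the component count from 1 to 2, so 6 is a cut vertex.
By contrast removing 3 leaves 1 component; it is not a cut vertex. No other vertex is a cut vertex either.

3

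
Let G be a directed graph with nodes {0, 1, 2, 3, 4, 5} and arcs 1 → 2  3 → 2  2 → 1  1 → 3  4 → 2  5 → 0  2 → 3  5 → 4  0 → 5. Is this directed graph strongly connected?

There is no directed path from 1 to 4, so the graph is not strongly connected.

No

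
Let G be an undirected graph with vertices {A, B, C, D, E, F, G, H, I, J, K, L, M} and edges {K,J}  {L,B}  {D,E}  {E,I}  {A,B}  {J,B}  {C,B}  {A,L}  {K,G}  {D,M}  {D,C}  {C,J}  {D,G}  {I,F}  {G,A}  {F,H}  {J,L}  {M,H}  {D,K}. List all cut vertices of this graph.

Removing D increases the component count from 1 to 2, so D is a cut vertex.
By contrast removing B leaves 1 component; it is not a cut vertex. No other vertex is a cut vertex either.

D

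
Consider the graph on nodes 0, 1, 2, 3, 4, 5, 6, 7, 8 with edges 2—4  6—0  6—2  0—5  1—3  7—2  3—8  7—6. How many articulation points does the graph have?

4

Removing 0 increases the component count from 2 to 3, so 0 is a cut vertex.
Removing 2 increases the component count from 2 to 3, so 2 is a cut vertex.
Removing 3 increases the component count from 2 to 3, so 3 is a cut vertex.
Likewise 6 is a cut vertex.
By contrast removing 8 leaves 2 components; it is not a cut vertex. No other vertex is a cut vertex either.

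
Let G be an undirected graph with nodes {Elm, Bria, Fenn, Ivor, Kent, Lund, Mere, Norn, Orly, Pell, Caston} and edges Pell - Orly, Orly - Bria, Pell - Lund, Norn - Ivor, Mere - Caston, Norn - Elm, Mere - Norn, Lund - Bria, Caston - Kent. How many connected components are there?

3

Fenn is isolated — a component by itself.
Starting from Bria we can reach Bria, Lund, Orly, Pell. That is one component of size 4.
Starting from Elm we can reach Elm, Ivor, Kent, Mere, Norn, Caston. That is one component of size 6.
Total: 3 components.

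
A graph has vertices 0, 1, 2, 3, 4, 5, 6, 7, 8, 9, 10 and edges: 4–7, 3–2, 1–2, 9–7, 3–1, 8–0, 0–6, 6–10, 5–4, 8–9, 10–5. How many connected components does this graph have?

2

Starting from 1 we can reach 1, 2, 3. That is one component of size 3.
Starting from 0 we can reach 0, 4, 5, 6, 7, 8, 9, 10. That is one component of size 8.
Total: 2 components.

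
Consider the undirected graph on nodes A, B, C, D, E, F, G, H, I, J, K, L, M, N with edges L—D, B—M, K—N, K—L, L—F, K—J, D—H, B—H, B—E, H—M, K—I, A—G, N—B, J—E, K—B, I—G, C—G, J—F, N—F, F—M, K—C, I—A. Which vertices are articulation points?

K

Removing K increases the component count from 1 to 2, so K is a cut vertex.
By contrast removing D leaves 1 component; it is not a cut vertex. No other vertex is a cut vertex either.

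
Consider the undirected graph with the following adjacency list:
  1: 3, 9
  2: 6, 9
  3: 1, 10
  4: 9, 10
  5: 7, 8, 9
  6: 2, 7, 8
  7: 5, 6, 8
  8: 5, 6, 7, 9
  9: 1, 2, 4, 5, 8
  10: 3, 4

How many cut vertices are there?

Removing 9 increases the component count from 1 to 2, so 9 is a cut vertex.
By contrast removing 1 leaves 1 component; it is not a cut vertex. No other vertex is a cut vertex either.

1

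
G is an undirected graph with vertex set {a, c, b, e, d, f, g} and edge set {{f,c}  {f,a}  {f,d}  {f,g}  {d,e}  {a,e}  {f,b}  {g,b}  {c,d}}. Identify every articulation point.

Removing f increases the component count from 1 to 2, so f is a cut vertex.
By contrast removing c leaves 1 component; it is not a cut vertex. No other vertex is a cut vertex either.

f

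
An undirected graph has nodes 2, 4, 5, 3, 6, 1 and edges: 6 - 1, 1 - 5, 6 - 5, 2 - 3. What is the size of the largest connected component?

3

4 is isolated — a component by itself.
Starting from 2 we can reach 2, 3. That is one component of size 2.
Starting from 1 we can reach 1, 5, 6. That is one component of size 3.
The largest has 3 vertices.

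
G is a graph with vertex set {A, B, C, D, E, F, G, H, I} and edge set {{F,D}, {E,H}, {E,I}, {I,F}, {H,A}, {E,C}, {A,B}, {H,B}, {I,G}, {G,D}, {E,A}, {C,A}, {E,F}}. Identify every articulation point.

Removing E increases the component count from 1 to 2, so E is a cut vertex.
By contrast removing F leaves 1 component; it is not a cut vertex. No other vertex is a cut vertex either.

E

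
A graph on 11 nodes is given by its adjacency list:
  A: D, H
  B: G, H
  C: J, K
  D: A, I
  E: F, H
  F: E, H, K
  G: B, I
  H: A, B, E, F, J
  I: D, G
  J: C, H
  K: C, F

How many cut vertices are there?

Removing H increases the component count from 1 to 2, so H is a cut vertex.
By contrast removing G leaves 1 component; it is not a cut vertex. No other vertex is a cut vertex either.

1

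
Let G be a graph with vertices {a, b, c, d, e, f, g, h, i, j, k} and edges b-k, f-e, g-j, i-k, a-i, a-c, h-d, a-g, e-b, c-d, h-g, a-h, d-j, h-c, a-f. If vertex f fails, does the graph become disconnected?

Deleting f leaves 1 component (was 1) (its neighbors a, e remain connected to each other), so f is not a cut vertex.

No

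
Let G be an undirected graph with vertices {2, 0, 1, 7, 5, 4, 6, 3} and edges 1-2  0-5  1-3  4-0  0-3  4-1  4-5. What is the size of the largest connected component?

6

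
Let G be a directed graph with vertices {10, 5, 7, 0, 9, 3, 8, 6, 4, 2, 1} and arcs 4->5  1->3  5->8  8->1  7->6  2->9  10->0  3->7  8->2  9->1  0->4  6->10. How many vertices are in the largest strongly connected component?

{0, 1, 2, 3, 4, 5, 6, 7, 8, 9, 10} are all mutually reachable — one SCC of size 11.
The largest has 11 vertices.

11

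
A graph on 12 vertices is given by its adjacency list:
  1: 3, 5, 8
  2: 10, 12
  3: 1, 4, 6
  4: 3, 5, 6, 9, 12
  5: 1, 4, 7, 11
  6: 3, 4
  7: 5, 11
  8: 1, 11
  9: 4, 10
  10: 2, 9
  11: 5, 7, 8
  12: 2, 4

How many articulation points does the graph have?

1

Removing 4 increases the component count from 1 to 2, so 4 is a cut vertex.
By contrast removing 2 leaves 1 component; it is not a cut vertex. No other vertex is a cut vertex either.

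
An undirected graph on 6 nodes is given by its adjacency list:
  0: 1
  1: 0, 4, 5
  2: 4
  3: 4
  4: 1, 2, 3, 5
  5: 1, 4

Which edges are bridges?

The edges on the cycle 1-4-5-1 are not bridges since each lies on that cycle.
But removing 4-2 disconnects 4 from 2; removing 4-3 disconnects 4 from 3; removing 1-0 disconnects 1 from 0 — these are bridges.

0-1, 2-4, 3-4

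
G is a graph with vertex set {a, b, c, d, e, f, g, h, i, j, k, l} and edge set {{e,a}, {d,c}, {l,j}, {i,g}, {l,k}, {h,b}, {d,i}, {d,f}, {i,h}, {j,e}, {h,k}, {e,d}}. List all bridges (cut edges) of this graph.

The edges on the cycle l-j-e-d-i-h-k-l are not bridges since each lies on that cycle.
But removing c—d disconnects c from d; removing f—d disconnects f from d; removing e—a disconnects e from a; removing b—h disconnects b from h — these are bridges.
In total 5 edges are bridges.

a-e, b-h, c-d, d-f, g-i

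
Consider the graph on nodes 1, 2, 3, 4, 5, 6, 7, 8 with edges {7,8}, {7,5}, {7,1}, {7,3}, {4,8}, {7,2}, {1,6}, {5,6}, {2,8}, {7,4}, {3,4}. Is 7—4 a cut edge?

After removing 7—4, the path 7-3-4 still connects them, so the edge is not a bridge.

No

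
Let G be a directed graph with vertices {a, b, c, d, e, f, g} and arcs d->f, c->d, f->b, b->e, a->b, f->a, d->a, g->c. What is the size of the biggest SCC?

{a} is an SCC by itself.
{c} is an SCC by itself.
{e} is an SCC by itself.
{d} is an SCC by itself.
{b} is an SCC by itself.
(and 2 more singleton SCCs)
The largest has 1 vertex.

1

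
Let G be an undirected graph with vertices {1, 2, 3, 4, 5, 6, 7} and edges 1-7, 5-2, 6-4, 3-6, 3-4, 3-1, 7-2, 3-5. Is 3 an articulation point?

Deleting 3 raises the number of components from 1 to 2, so 3 is a cut vertex.

Yes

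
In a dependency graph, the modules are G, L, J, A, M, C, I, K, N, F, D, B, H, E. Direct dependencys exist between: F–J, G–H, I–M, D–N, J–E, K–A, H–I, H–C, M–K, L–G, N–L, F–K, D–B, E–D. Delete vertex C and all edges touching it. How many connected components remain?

With C gone, the remaining components are: {A, B, D, E, F, G, H, I, J, K, L, M, N}.
That is 1 component.

1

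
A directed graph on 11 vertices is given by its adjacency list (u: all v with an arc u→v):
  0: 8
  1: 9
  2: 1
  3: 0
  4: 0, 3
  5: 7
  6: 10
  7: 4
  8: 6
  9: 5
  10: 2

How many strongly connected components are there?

{0, 1, 2, 3, 4, 5, 6, 7, 8, 9, 10} are all mutually reachable — one SCC of size 11.
That gives 1 strongly connected component.

1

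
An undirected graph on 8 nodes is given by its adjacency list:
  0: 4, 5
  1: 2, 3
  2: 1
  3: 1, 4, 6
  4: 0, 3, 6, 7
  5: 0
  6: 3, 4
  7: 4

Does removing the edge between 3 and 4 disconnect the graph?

After removing 3-4, the path 3-6-4 still connects them, so the edge is not a bridge.

No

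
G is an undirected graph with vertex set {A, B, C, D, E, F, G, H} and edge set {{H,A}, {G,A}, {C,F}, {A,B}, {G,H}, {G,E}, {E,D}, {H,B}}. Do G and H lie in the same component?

Yes

From G we can reach A, B, D, E, G, H, which includes H.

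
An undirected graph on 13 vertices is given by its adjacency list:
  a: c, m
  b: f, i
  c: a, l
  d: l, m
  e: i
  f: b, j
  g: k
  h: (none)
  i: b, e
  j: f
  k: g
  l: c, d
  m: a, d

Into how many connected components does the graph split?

4

h is isolated — a component by itself.
Starting from g we can reach g, k. That is one component of size 2.
Starting from b we can reach b, e, f, i, j. That is one component of size 5.
Starting from a we can reach a, c, d, l, m. That is one component of size 5.
Total: 4 components.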